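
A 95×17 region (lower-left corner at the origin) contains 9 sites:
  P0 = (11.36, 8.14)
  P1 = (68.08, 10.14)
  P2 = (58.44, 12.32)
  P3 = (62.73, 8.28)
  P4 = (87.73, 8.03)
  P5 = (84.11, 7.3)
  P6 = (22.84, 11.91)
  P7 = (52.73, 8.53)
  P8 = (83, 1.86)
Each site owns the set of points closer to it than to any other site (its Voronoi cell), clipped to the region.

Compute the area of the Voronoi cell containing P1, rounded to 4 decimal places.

Area of P1's cell: 166.5841

1. box [0,95]×[0,17]: [(0, 0) (95, 0) (95, 17) (0, 17)]
2. ⊥bis P1·P0 via (39.72,9.14): [(40.0423, 0) (95, 0) (95, 17) (39.4428, 17)]  |A|=939.3764
3. ⊥bis P1·P2 via (63.26,11.23): [(60.7204, 0) (95, 0) (95, 17) (64.5648, 17)]  |A|=550.0752
4. ⊥bis P1·P3 via (65.405,9.21): [(63.8286, 13.7443) (68.607, 0) (95, 0) (95, 17) (64.5648, 17)]  |A|=495.8777
5. ⊥bis P1·P4 via (77.905,9.085): [(63.8286, 13.7443) (68.607, 0) (76.9295, 0) (78.7549, 17) (64.5648, 17)]  |A|=204.1948
6. ⊥bis P1·P5 via (76.095,8.72): [(63.8286, 13.7443) (68.607, 0) (74.5501, 0) (77.5619, 17) (64.5648, 17)]  |A|=173.8301
7. ⊥bis P1·P6 via (45.46,11.025): [(63.8286, 13.7443) (68.607, 0) (74.5501, 0) (77.5619, 17) (64.5648, 17)]  |A|=173.8301
8. ⊥bis P1·P7 via (60.405,9.335): [(63.8286, 13.7443) (68.607, 0) (74.5501, 0) (77.5619, 17) (64.5648, 17)]  |A|=173.8301
9. ⊥bis P1·P8 via (75.54,6): [(63.8286, 13.7443) (68.607, 0) (72.2102, 0) (75.6474, 6.1935) (77.5619, 17) (64.5648, 17)]  |A|=166.5841
10. canonical 6-gon: [(63.8286, 13.7443) (68.607, 0) (72.2102, 0) (75.6474, 6.1935) (77.5619, 17) (64.5648, 17)]
11. shoelace: 166.5841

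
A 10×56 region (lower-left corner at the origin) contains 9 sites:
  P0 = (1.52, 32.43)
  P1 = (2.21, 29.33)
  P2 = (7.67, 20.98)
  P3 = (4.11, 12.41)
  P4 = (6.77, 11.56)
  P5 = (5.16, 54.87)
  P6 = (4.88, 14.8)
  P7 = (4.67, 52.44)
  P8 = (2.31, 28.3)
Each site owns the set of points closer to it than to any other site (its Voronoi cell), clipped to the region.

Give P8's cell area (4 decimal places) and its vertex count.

Area of P8's cell: 44.3370 (4 vertices)

1. box [0,10]×[0,56]: [(0, 0) (10, 0) (10, 56) (0, 56)]
2. ⊥bis P8·P0 via (1.915,30.365): [(0, 29.9987) (0, 0) (10, 0) (10, 31.9115)]  |A|=309.5511
3. ⊥bis P8·P1 via (2.26,28.815): [(0, 28.5956) (0, 0) (10, 0) (10, 29.5665)]  |A|=290.8102
4. ⊥bis P8·P2 via (4.99,24.64): [(0, 28.5956) (0, 20.9861) (10, 28.3085) (10, 29.5665)]  |A|=44.337
5. ⊥bis P8·P3 via (3.21,20.355): [(0, 28.5956) (0, 20.9861) (10, 28.3085) (10, 29.5665)]  |A|=44.337
6. ⊥bis P8·P4 via (4.54,19.93): [(0, 28.5956) (0, 20.9861) (10, 28.3085) (10, 29.5665)]  |A|=44.337
7. ⊥bis P8·P5 via (3.735,41.585): [(0, 28.5956) (0, 20.9861) (10, 28.3085) (10, 29.5665)]  |A|=44.337
8. ⊥bis P8·P6 via (3.595,21.55): [(0, 28.5956) (0, 20.9861) (10, 28.3085) (10, 29.5665)]  |A|=44.337
9. ⊥bis P8·P7 via (3.49,40.37): [(0, 28.5956) (0, 20.9861) (10, 28.3085) (10, 29.5665)]  |A|=44.337
10. canonical 4-gon: [(0, 28.5956) (0, 20.9861) (10, 28.3085) (10, 29.5665)]
11. shoelace: 44.337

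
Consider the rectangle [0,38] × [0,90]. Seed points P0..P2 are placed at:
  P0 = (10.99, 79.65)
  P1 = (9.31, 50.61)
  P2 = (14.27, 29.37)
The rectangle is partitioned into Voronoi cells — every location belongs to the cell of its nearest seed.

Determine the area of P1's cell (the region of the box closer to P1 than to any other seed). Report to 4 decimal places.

Area of P1's cell: 871.8844

1. box [0,38]×[0,90]: [(0, 0) (38, 0) (38, 90) (0, 90)]
2. ⊥bis P1·P0 via (10.15,65.13): [(0, 65.7172) (0, 0) (38, 0) (38, 63.5188)]  |A|=2455.4846
3. ⊥bis P1·P2 via (11.79,39.99): [(0, 65.7172) (0, 37.2368) (38, 46.1106) (38, 63.5188)]  |A|=871.8844
4. canonical 4-gon: [(0, 65.7172) (0, 37.2368) (38, 46.1106) (38, 63.5188)]
5. shoelace: 871.8844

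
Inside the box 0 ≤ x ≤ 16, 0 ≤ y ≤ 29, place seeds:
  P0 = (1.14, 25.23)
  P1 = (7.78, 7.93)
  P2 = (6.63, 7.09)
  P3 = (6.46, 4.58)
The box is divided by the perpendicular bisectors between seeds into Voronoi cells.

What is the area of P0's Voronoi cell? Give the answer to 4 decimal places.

1. box [0,16]×[0,29]: [(0, 0) (16, 0) (16, 29) (0, 29)]
2. ⊥bis P0·P1 via (4.46,16.58): [(0, 14.8682) (16, 21.0092) (16, 29) (0, 29)]  |A|=176.9807
3. ⊥bis P0·P2 via (3.885,16.16): [(0, 14.9842) (1.4295, 15.4169) (16, 21.0092) (16, 29) (0, 29)]  |A|=176.8978
4. ⊥bis P0·P3 via (3.8,14.905): [(0, 14.9842) (1.4295, 15.4169) (16, 21.0092) (16, 29) (0, 29)]  |A|=176.8978
5. canonical 5-gon: [(0, 14.9842) (1.4295, 15.4169) (16, 21.0092) (16, 29) (0, 29)]
6. shoelace: 176.8978

Area of P0's cell: 176.8978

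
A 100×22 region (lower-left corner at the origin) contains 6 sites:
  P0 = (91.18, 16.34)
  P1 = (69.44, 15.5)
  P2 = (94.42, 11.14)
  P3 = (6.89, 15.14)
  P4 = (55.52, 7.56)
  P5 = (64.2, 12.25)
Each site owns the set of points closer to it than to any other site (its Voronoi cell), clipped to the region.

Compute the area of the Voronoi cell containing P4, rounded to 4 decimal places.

1. box [0,100]×[0,22]: [(0, 0) (100, 0) (100, 22) (0, 22)]
2. ⊥bis P4·P0 via (73.35,11.95): [(0, 0) (76.2923, 0) (70.8755, 22) (0, 22)]  |A|=1618.8459
3. ⊥bis P4·P1 via (62.48,11.53): [(0, 0) (69.0567, 0) (56.5079, 22) (0, 22)]  |A|=1381.2109
4. ⊥bis P4·P2 via (74.97,9.35): [(0, 0) (69.0567, 0) (56.5079, 22) (0, 22)]  |A|=1381.2109
5. ⊥bis P4·P3 via (31.205,11.35): [(29.4359, 0) (69.0567, 0) (56.5079, 22) (32.865, 22)]  |A|=695.9011
6. ⊥bis P4·P5 via (59.86,9.905): [(29.4359, 0) (65.2119, 0) (53.3248, 22) (32.865, 22)]  |A|=618.5938
7. canonical 4-gon: [(29.4359, 0) (65.2119, 0) (53.3248, 22) (32.865, 22)]
8. shoelace: 618.5938

Area of P4's cell: 618.5938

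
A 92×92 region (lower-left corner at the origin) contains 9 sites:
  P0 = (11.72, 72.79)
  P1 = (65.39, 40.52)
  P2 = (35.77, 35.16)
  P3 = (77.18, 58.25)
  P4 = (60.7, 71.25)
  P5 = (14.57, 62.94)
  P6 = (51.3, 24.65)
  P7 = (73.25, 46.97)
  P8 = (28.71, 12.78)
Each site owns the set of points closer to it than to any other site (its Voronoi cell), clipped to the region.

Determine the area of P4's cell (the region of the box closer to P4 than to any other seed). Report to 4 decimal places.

Area of P4's cell: 1416.7384

1. box [0,92]×[0,92]: [(0, 0) (92, 0) (92, 92) (0, 92)]
2. ⊥bis P4·P0 via (36.21,72.02): [(33.9456, 0) (92, 0) (92, 92) (36.8382, 92)]  |A|=5207.9457
3. ⊥bis P4·P1 via (63.045,55.885): [(35.5709, 51.6919) (92, 60.3041) (92, 92) (36.8382, 92)]  |A|=2006.0197
4. ⊥bis P4·P2 via (48.235,53.205): [(35.8866, 61.7349) (47.7374, 53.5488) (92, 60.3041) (92, 92) (36.8382, 92)]  |A|=1945.2187
5. ⊥bis P4·P3 via (68.94,64.75): [(35.8866, 61.7349) (47.7374, 53.5488) (61.7967, 55.6945) (90.4358, 92) (36.8382, 92)]  |A|=1438.1628
6. ⊥bis P4·P5 via (37.635,67.095): [(36.2899, 74.5618) (38.9863, 59.5938) (47.7374, 53.5488) (61.7967, 55.6945) (90.4358, 92) (36.8382, 92)]  |A|=1417.8515
7. ⊥bis P4·P6 via (56,47.95): [(36.2899, 74.5618) (38.9863, 59.5938) (47.7374, 53.5488) (61.7967, 55.6945) (90.4358, 92) (36.8382, 92)]  |A|=1417.8515
8. ⊥bis P4·P7 via (66.975,59.11): [(36.2899, 74.5618) (38.9863, 59.5938) (47.7374, 53.5488) (59.7682, 55.3849) (62.7809, 56.9421) (90.4358, 92) (36.8382, 92)]  |A|=1416.7384
9. ⊥bis P4·P8 via (44.705,42.015): [(36.2899, 74.5618) (38.9863, 59.5938) (47.7374, 53.5488) (59.7682, 55.3849) (62.7809, 56.9421) (90.4358, 92) (36.8382, 92)]  |A|=1416.7384
10. canonical 7-gon: [(36.2899, 74.5618) (38.9863, 59.5938) (47.7374, 53.5488) (59.7682, 55.3849) (62.7809, 56.9421) (90.4358, 92) (36.8382, 92)]
11. shoelace: 1416.7384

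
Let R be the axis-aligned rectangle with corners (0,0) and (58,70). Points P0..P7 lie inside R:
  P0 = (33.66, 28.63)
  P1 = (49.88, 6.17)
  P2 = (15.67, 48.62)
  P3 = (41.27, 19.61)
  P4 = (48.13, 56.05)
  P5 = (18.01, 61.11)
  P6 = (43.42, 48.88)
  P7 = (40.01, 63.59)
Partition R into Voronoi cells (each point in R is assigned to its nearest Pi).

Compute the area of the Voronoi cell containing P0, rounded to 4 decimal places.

Area of P0's cell: 946.1228

1. box [0,58]×[0,70]: [(0, 0) (58, 0) (58, 70) (0, 70)]
2. ⊥bis P0·P1 via (41.77,17.4): [(0, 0) (17.676, 0) (58, 29.1209) (58, 70) (0, 70)]  |A|=3472.8658
3. ⊥bis P0·P2 via (24.665,38.625): [(0, 16.4277) (0, 0) (17.676, 0) (58, 29.1209) (58, 68.6248)]  |A|=1879.3902
4. ⊥bis P0·P3 via (37.465,24.12): [(0, 16.4277) (0, 0) (8.876, 0) (58, 41.445) (58, 68.6248)]  |A|=1448.5524
5. ⊥bis P0·P4 via (40.895,42.34): [(33.2663, 46.3658) (0, 16.4277) (0, 0) (8.876, 0) (52.0706, 36.4425)]  |A|=1035.9697
6. ⊥bis P0·P5 via (25.835,44.87): [(33.2663, 46.3658) (0, 16.4277) (0, 0) (8.876, 0) (52.0706, 36.4425)]  |A|=1035.9697
7. ⊥bis P0·P6 via (38.54,38.755): [(29.5983, 43.0647) (0, 16.4277) (0, 0) (8.876, 0) (48.8957, 33.7638)]  |A|=946.1228
8. ⊥bis P0·P7 via (36.835,46.11): [(29.5983, 43.0647) (0, 16.4277) (0, 0) (8.876, 0) (48.8957, 33.7638)]  |A|=946.1228
9. canonical 5-gon: [(29.5983, 43.0647) (0, 16.4277) (0, 0) (8.876, 0) (48.8957, 33.7638)]
10. shoelace: 946.1228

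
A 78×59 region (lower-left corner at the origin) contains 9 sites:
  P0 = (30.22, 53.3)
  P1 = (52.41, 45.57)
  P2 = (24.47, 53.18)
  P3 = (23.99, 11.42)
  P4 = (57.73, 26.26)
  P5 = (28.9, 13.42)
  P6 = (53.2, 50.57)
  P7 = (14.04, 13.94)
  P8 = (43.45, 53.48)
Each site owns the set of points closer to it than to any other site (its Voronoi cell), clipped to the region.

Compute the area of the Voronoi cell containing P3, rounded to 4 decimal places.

Area of P3's cell: 186.5771

1. box [0,78]×[0,59]: [(0, 0) (78, 0) (78, 59) (0, 59)]
2. ⊥bis P3·P0 via (27.105,32.36): [(0, 36.3921) (0, 0) (78, 0) (78, 24.7889)]  |A|=2386.0605
3. ⊥bis P3·P1 via (38.2,28.495): [(34.9598, 31.1915) (0, 36.3921) (0, 0) (72.4401, 0)]  |A|=1765.8893
4. ⊥bis P3·P2 via (24.23,32.3): [(34.9598, 31.1915) (27.7829, 32.2592) (0, 32.5785) (0, 0) (72.4401, 0)]  |A|=1712.9131
5. ⊥bis P3·P4 via (40.86,18.84): [(35.6973, 30.5777) (34.9598, 31.1915) (27.7829, 32.2592) (0, 32.5785) (0, 0) (49.1465, 0)]  |A|=1356.7796
6. ⊥bis P3·P5 via (26.445,12.42): [(18.3196, 32.3679) (0, 32.5785) (0, 0) (31.5041, 0)]  |A|=808.2728
7. ⊥bis P3·P6 via (38.595,30.995): [(18.3196, 32.3679) (0, 32.5785) (0, 0) (31.5041, 0)]  |A|=808.2728
8. ⊥bis P3·P7 via (19.015,12.68): [(21.823, 23.7671) (15.8036, 0) (31.5041, 0)]  |A|=186.5771
9. ⊥bis P3·P8 via (33.72,32.45): [(21.823, 23.7671) (15.8036, 0) (31.5041, 0)]  |A|=186.5771
10. canonical 3-gon: [(21.823, 23.7671) (15.8036, 0) (31.5041, 0)]
11. shoelace: 186.5771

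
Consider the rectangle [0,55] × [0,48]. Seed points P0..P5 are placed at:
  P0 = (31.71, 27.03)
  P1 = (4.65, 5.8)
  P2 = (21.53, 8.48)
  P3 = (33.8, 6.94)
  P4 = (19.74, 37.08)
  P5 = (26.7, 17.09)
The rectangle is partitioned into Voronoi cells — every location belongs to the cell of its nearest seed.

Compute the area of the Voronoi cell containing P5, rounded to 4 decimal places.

Area of P5's cell: 215.4724

1. box [0,55]×[0,48]: [(0, 0) (55, 0) (55, 48) (0, 48)]
2. ⊥bis P5·P0 via (29.205,22.06): [(0, 36.78) (0, 0) (55, 0) (55, 9.0587)]  |A|=1260.5649
3. ⊥bis P5·P1 via (15.675,11.445): [(3.6432, 34.9438) (21.535, 0) (55, 0) (55, 9.0587)]  |A|=817.3084
4. ⊥bis P5·P2 via (24.115,12.785): [(3.6432, 34.9438) (10.9375, 20.6976) (45.4068, 0) (55, 0) (55, 9.0587)]  |A|=570.2636
5. ⊥bis P5·P3 via (30.25,12.015): [(38.1586, 17.5472) (3.6432, 34.9438) (10.9375, 20.6976) (28.0085, 10.4471)]  |A|=295.0328
6. ⊥bis P5·P4 via (23.22,27.085): [(38.1586, 17.5472) (20.8633, 26.2644) (10.0202, 22.4892) (10.9375, 20.6976) (28.0085, 10.4471)]  |A|=215.4724
7. canonical 5-gon: [(38.1586, 17.5472) (20.8633, 26.2644) (10.0202, 22.4892) (10.9375, 20.6976) (28.0085, 10.4471)]
8. shoelace: 215.4724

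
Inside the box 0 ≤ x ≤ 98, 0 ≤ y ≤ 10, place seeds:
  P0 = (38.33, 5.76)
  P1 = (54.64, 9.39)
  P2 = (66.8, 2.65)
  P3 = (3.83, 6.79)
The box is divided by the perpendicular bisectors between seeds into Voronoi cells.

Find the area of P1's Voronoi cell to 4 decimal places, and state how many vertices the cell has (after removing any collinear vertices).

1. box [0,98]×[0,10]: [(0, 0) (98, 0) (98, 10) (0, 10)]
2. ⊥bis P1·P0 via (46.485,7.575): [(48.1709, 0) (98, 0) (98, 10) (45.9453, 10)]  |A|=509.419
3. ⊥bis P1·P2 via (60.72,6.02): [(48.1709, 0) (57.3833, 0) (62.926, 10) (45.9453, 10)]  |A|=130.9654
4. ⊥bis P1·P3 via (29.235,8.09): [(48.1709, 0) (57.3833, 0) (62.926, 10) (45.9453, 10)]  |A|=130.9654
5. canonical 4-gon: [(48.1709, 0) (57.3833, 0) (62.926, 10) (45.9453, 10)]
6. shoelace: 130.9654

Area of P1's cell: 130.9654 (4 vertices)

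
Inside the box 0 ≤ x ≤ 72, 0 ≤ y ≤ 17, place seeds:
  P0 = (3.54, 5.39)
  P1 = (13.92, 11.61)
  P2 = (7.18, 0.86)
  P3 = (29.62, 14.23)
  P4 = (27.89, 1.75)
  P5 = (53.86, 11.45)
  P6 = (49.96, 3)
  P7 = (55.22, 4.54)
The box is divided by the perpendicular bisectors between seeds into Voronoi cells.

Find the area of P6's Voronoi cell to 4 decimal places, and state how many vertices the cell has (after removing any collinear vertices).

Area of P6's cell: 129.9703 (5 vertices)

1. box [0,72]×[0,17]: [(0, 0) (72, 0) (72, 17) (0, 17)]
2. ⊥bis P6·P0 via (26.75,4.195): [(26.534, 0) (72, 0) (72, 17) (27.4093, 17)]  |A|=765.482
3. ⊥bis P6·P1 via (31.94,7.305): [(30.1948, 0) (72, 0) (72, 17) (34.2561, 17)]  |A|=676.1667
4. ⊥bis P6·P2 via (28.57,1.93): [(30.1948, 0) (72, 0) (72, 17) (34.2561, 17)]  |A|=676.1667
5. ⊥bis P6·P3 via (39.79,8.615): [(35.0335, 0) (72, 0) (72, 17) (44.4195, 17)]  |A|=548.6494
6. ⊥bis P6·P4 via (38.925,2.375): [(38.6849, 6.6135) (39.0595, 0) (72, 0) (72, 17) (44.4195, 17)]  |A|=535.3365
7. ⊥bis P6·P5 via (51.91,7.225): [(41.6397, 11.9652) (38.6849, 6.6135) (39.0595, 0) (67.5642, 0)]  |A|=181.3041
8. ⊥bis P6·P7 via (52.59,3.77): [(51.5267, 7.4019) (41.6397, 11.9652) (38.6849, 6.6135) (39.0595, 0) (53.6938, 0)]  |A|=129.9703
9. canonical 5-gon: [(51.5267, 7.4019) (41.6397, 11.9652) (38.6849, 6.6135) (39.0595, 0) (53.6938, 0)]
10. shoelace: 129.9703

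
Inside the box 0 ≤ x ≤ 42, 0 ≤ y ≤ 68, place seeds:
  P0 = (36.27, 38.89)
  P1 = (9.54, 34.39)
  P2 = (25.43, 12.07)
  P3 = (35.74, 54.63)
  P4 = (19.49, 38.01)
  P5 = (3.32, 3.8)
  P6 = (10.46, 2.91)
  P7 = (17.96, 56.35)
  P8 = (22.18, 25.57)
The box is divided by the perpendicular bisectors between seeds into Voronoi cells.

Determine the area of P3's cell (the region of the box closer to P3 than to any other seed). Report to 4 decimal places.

1. box [0,42]×[0,68]: [(0, 0) (42, 0) (42, 68) (0, 68)]
2. ⊥bis P3·P0 via (36.005,46.76): [(0, 45.5476) (42, 46.9619) (42, 68) (0, 68)]  |A|=913.3005
3. ⊥bis P3·P1 via (22.64,44.51): [(21.2847, 46.2643) (42, 46.9619) (42, 68) (4.4935, 68)]  |A|=625.5192
4. ⊥bis P3·P2 via (30.585,33.35): [(21.2847, 46.2643) (42, 46.9619) (42, 68) (4.4935, 68)]  |A|=625.5192
5. ⊥bis P3·P4 via (27.615,46.32): [(27.4593, 46.4722) (42, 46.9619) (42, 68) (5.4414, 68)]  |A|=546.4674
6. ⊥bis P3·P5 via (19.53,29.215): [(27.4593, 46.4722) (42, 46.9619) (42, 68) (5.4414, 68)]  |A|=546.4674
7. ⊥bis P3·P6 via (23.1,28.77): [(27.4593, 46.4722) (42, 46.9619) (42, 68) (5.4414, 68)]  |A|=546.4674
8. ⊥bis P3·P7 via (26.85,55.49): [(26.1057, 47.7957) (27.4593, 46.4722) (42, 46.9619) (42, 68) (28.0602, 68)]  |A|=317.9689
9. ⊥bis P3·P8 via (28.96,40.1): [(26.1057, 47.7957) (27.4593, 46.4722) (42, 46.9619) (42, 68) (28.0602, 68)]  |A|=317.9689
10. canonical 5-gon: [(26.1057, 47.7957) (27.4593, 46.4722) (42, 46.9619) (42, 68) (28.0602, 68)]
11. shoelace: 317.9689

Area of P3's cell: 317.9689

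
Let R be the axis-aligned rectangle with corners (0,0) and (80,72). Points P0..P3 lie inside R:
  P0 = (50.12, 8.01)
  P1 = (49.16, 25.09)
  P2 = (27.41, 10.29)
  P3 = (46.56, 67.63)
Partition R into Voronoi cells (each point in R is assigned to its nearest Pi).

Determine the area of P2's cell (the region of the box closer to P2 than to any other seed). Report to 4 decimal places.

1. box [0,80]×[0,72]: [(0, 0) (80, 0) (80, 72) (0, 72)]
2. ⊥bis P2·P0 via (38.765,9.15): [(0, 0) (37.8464, 0) (45.0749, 72) (0, 72)]  |A|=2985.1661
3. ⊥bis P2·P1 via (38.285,17.69): [(0, 0) (37.8464, 0) (39.4504, 15.9773) (1.3292, 72) (0, 72)]  |A|=1759.7903
4. ⊥bis P2·P3 via (36.985,38.96): [(0, 51.312) (0, 0) (37.8464, 0) (39.4504, 15.9773) (19.9375, 44.6534)]  |A|=1535.3818
5. canonical 5-gon: [(0, 51.312) (0, 0) (37.8464, 0) (39.4504, 15.9773) (19.9375, 44.6534)]
6. shoelace: 1535.3818

Area of P2's cell: 1535.3818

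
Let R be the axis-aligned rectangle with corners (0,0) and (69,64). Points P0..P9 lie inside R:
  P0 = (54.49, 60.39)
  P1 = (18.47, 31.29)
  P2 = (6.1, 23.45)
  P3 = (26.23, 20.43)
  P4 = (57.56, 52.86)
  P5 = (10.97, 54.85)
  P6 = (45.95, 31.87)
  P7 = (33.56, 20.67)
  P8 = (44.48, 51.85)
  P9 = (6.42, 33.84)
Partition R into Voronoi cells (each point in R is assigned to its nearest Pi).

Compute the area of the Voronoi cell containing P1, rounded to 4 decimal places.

1. box [0,69]×[0,64]: [(0, 0) (69, 0) (69, 64) (0, 64)]
2. ⊥bis P1·P0 via (36.48,45.84): [(0, 0) (69, 0) (69, 5.5867) (21.8088, 64) (0, 64)]  |A|=3037.7042
3. ⊥bis P1·P2 via (12.285,27.37): [(0, 46.7533) (29.6319, 0) (69, 0) (69, 5.5867) (21.8088, 64) (0, 64)]  |A|=2345.0096
4. ⊥bis P1·P3 via (22.35,25.86): [(0, 46.7533) (16.0811, 21.3805) (41.5423, 39.5739) (21.8088, 64) (0, 64)]  |A|=1093.8814
5. ⊥bis P1·P4 via (38.015,42.075): [(0, 46.7533) (16.0811, 21.3805) (40.0023, 38.4735) (34.7684, 47.9586) (21.8088, 64) (0, 64)]  |A|=1083.6982
6. ⊥bis P1·P5 via (14.72,43.07): [(4.4138, 39.7892) (16.0811, 21.3805) (40.0023, 38.4735) (34.7684, 47.9586) (33.8086, 49.1466)]  |A|=507.1814
7. ⊥bis P1·P6 via (32.21,31.58): [(31.8524, 48.5239) (4.4138, 39.7892) (16.0811, 21.3805) (32.1824, 32.8858)]  |A|=431.304
8. ⊥bis P1·P7 via (26.015,25.98): [(32.1444, 34.6893) (31.8524, 48.5239) (4.4138, 39.7892) (16.0811, 21.3805) (29.5526, 31.0066)]  |A|=428.8968
9. ⊥bis P1·P8 via (31.475,41.57): [(32.1444, 34.6893) (32.0135, 40.8887) (27.1592, 47.0298) (4.4138, 39.7892) (16.0811, 21.3805) (29.5526, 31.0066)]  |A|=410.8598
10. ⊥bis P1·P9 via (12.445,32.565): [(32.1444, 34.6893) (32.0135, 40.8887) (27.1592, 47.0298) (14.6643, 43.0523) (11.5808, 28.4811) (16.0811, 21.3805) (29.5526, 31.0066)]  |A|=341.2102
11. canonical 7-gon: [(32.1444, 34.6893) (32.0135, 40.8887) (27.1592, 47.0298) (14.6643, 43.0523) (11.5808, 28.4811) (16.0811, 21.3805) (29.5526, 31.0066)]
12. shoelace: 341.2102

Area of P1's cell: 341.2102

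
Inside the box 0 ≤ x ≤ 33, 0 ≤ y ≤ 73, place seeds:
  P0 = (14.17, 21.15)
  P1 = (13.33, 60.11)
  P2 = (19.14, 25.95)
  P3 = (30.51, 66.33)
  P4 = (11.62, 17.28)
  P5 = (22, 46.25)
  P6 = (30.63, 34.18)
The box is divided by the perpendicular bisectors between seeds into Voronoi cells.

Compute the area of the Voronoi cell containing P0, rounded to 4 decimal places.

1. box [0,33]×[0,73]: [(0, 0) (33, 0) (33, 73) (0, 73)]
2. ⊥bis P0·P1 via (13.75,40.63): [(0, 40.3335) (0, 0) (33, 0) (33, 41.045)]  |A|=1342.7466
3. ⊥bis P0·P2 via (16.655,23.55): [(0.4365, 40.343) (0, 40.3335) (0, 0) (33, 0) (33, 6.6261)]  |A|=782.3455
4. ⊥bis P0·P3 via (22.34,43.74): [(0.4365, 40.343) (0, 40.3335) (0, 0) (33, 0) (33, 6.6261)]  |A|=782.3455
5. ⊥bis P0·P4 via (12.895,19.215): [(0.4365, 40.343) (0, 40.3335) (0, 27.7117) (33, 5.9675) (33, 6.6261)]  |A|=226.6383
6. ⊥bis P0·P5 via (18.085,33.7): [(2.0087, 38.715) (0, 39.3417) (0, 27.7117) (33, 5.9675) (33, 6.6261)]  |A|=225.2794
7. ⊥bis P0·P6 via (22.4,27.665): [(2.0087, 38.715) (0, 39.3417) (0, 27.7117) (33, 5.9675) (33, 6.6261)]  |A|=225.2794
8. canonical 5-gon: [(2.0087, 38.715) (0, 39.3417) (0, 27.7117) (33, 5.9675) (33, 6.6261)]
9. shoelace: 225.2794

Area of P0's cell: 225.2794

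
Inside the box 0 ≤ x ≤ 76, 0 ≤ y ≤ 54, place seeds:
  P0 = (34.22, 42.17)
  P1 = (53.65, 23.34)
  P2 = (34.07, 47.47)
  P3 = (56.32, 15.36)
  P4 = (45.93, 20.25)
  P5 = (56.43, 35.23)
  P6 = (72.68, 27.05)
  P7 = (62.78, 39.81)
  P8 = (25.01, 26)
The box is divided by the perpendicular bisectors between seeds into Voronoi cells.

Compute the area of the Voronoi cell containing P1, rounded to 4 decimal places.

1. box [0,76]×[0,54]: [(0, 0) (76, 0) (76, 54) (0, 54)]
2. ⊥bis P1·P0 via (43.935,32.755): [(12.1915, 0) (76, 0) (76, 54) (64.524, 54)]  |A|=2032.6834
3. ⊥bis P1·P2 via (43.86,35.405): [(56.2333, 45.4451) (12.1915, 0) (76, 0) (76, 54) (66.7761, 54)]  |A|=2023.05
4. ⊥bis P1·P3 via (54.985,19.35): [(56.2333, 45.4451) (19.4079, 7.4464) (76, 26.3813) (76, 54) (66.7761, 54)]  |A|=1038.9911
5. ⊥bis P1·P4 via (49.79,21.795): [(56.2333, 45.4451) (44.974, 33.8271) (51.2666, 18.1059) (76, 26.3813) (76, 54) (66.7761, 54)]  |A|=755.024
6. ⊥bis P1·P5 via (55.04,29.285): [(45.9405, 31.4126) (51.2666, 18.1059) (72.4866, 25.2058)]  |A|=160.0915
7. ⊥bis P1·P6 via (63.165,25.195): [(62.7176, 27.4899) (45.9405, 31.4126) (51.2666, 18.1059) (63.7338, 22.2772)]  |A|=135.7908
8. ⊥bis P1·P7 via (58.215,31.575): [(62.7176, 27.4899) (45.9405, 31.4126) (51.2666, 18.1059) (63.7338, 22.2772)]  |A|=135.7908
9. ⊥bis P1·P8 via (39.33,24.67): [(62.7176, 27.4899) (45.9405, 31.4126) (51.2666, 18.1059) (63.7338, 22.2772)]  |A|=135.7908
10. canonical 4-gon: [(62.7176, 27.4899) (45.9405, 31.4126) (51.2666, 18.1059) (63.7338, 22.2772)]
11. shoelace: 135.7908

Area of P1's cell: 135.7908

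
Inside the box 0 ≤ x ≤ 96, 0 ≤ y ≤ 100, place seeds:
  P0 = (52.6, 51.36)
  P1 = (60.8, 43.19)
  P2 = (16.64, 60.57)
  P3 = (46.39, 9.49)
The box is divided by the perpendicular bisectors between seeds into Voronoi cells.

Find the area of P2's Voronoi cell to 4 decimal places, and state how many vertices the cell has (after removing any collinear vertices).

Area of P2's cell: 2728.9382 (4 vertices)

1. box [0,96]×[0,100]: [(0, 0) (96, 0) (96, 100) (0, 100)]
2. ⊥bis P2·P0 via (34.62,55.965): [(0, 0) (20.2864, 0) (45.8982, 100) (0, 100)]  |A|=3309.2257
3. ⊥bis P2·P1 via (38.72,51.88): [(0, 0) (18.3016, 0) (23.9846, 14.4394) (45.8982, 100) (0, 100)]  |A|=3294.8966
4. ⊥bis P2·P3 via (31.515,35.03): [(0, 16.675) (28.8625, 33.4851) (45.8982, 100) (0, 100)]  |A|=2728.9382
5. canonical 4-gon: [(0, 16.675) (28.8625, 33.4851) (45.8982, 100) (0, 100)]
6. shoelace: 2728.9382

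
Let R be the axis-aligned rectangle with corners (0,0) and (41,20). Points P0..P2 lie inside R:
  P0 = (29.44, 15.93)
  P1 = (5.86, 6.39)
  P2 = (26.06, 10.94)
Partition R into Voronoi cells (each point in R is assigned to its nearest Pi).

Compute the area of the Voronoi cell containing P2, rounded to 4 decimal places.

1. box [0,41]×[0,20]: [(0, 0) (41, 0) (41, 20) (0, 20)]
2. ⊥bis P2·P0 via (27.75,13.435): [(0, 0) (41, 0) (41, 4.4601) (18.0579, 20) (0, 20)]  |A|=641.7403
3. ⊥bis P2·P1 via (15.96,8.665): [(17.9118, 0) (41, 0) (41, 4.4601) (18.0579, 20) (13.4068, 20)]  |A|=328.5544
4. canonical 5-gon: [(17.9118, 0) (41, 0) (41, 4.4601) (18.0579, 20) (13.4068, 20)]
5. shoelace: 328.5544

Area of P2's cell: 328.5544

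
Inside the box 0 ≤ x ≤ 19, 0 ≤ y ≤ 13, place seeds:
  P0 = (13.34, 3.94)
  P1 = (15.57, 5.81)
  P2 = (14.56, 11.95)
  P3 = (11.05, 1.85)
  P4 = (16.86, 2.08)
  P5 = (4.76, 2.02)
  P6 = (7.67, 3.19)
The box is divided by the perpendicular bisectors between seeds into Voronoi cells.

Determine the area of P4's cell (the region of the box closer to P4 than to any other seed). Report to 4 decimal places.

Area of P4's cell: 18.5668

1. box [0,19]×[0,13]: [(0, 0) (19, 0) (19, 13) (0, 13)]
2. ⊥bis P4·P0 via (15.1,3.01): [(13.5095, 0) (19, 0) (19, 10.3906)]  |A|=28.525
3. ⊥bis P4·P1 via (16.215,3.945): [(15.4552, 3.6822) (13.5095, 0) (19, 0) (19, 4.9082)]  |A|=18.8079
4. ⊥bis P4·P2 via (15.71,7.015): [(15.4552, 3.6822) (13.5095, 0) (19, 0) (19, 4.9082)]  |A|=18.8079
5. ⊥bis P4·P3 via (13.955,1.965): [(15.4552, 3.6822) (13.9963, 0.9213) (14.0328, 0) (19, 0) (19, 4.9082)]  |A|=18.5668
6. ⊥bis P4·P5 via (10.81,2.05): [(15.4552, 3.6822) (13.9963, 0.9213) (14.0328, 0) (19, 0) (19, 4.9082)]  |A|=18.5668
7. ⊥bis P4·P6 via (12.265,2.635): [(15.4552, 3.6822) (13.9963, 0.9213) (14.0328, 0) (19, 0) (19, 4.9082)]  |A|=18.5668
8. canonical 5-gon: [(15.4552, 3.6822) (13.9963, 0.9213) (14.0328, 0) (19, 0) (19, 4.9082)]
9. shoelace: 18.5668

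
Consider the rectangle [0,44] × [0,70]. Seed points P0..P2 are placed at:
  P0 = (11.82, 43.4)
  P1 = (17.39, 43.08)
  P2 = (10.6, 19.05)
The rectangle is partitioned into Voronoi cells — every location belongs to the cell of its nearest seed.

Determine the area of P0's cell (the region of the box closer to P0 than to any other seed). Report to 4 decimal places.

1. box [0,44]×[0,70]: [(0, 0) (44, 0) (44, 70) (0, 70)]
2. ⊥bis P0·P1 via (14.605,43.24): [(0, 0) (12.1208, 0) (16.1424, 70) (0, 70)]  |A|=989.2125
3. ⊥bis P0·P2 via (11.21,31.225): [(0, 31.7867) (13.907, 31.0899) (16.1424, 70) (0, 70)]  |A|=579.7669
4. canonical 4-gon: [(0, 31.7867) (13.907, 31.0899) (16.1424, 70) (0, 70)]
5. shoelace: 579.7669

Area of P0's cell: 579.7669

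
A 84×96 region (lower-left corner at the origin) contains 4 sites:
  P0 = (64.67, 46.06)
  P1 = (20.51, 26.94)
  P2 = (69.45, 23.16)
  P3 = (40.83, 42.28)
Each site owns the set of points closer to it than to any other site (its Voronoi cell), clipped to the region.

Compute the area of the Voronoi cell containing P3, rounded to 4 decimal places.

1. box [0,84]×[0,96]: [(0, 0) (84, 0) (84, 96) (0, 96)]
2. ⊥bis P3·P0 via (52.75,44.17): [(0, 0) (59.7535, 0) (44.532, 96) (0, 96)]  |A|=5005.7017
3. ⊥bis P3·P1 via (30.67,34.61): [(0, 75.2368) (56.7978, 0) (59.7535, 0) (44.532, 96) (0, 96)]  |A|=2869.0598
4. ⊥bis P3·P2 via (55.14,32.72): [(0, 75.2368) (44.3217, 16.5264) (54.6757, 32.025) (44.532, 96) (0, 96)]  |A|=2639.494
5. canonical 5-gon: [(0, 75.2368) (44.3217, 16.5264) (54.6757, 32.025) (44.532, 96) (0, 96)]
6. shoelace: 2639.494

Area of P3's cell: 2639.4940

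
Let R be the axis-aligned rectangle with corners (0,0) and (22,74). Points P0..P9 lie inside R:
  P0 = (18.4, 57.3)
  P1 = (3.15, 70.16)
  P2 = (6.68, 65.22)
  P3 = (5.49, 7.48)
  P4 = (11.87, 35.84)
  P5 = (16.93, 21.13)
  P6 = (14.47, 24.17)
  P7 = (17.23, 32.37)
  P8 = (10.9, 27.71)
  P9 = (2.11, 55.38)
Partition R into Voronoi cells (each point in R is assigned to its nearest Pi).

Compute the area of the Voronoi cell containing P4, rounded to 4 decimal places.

1. box [0,22]×[0,74]: [(0, 0) (22, 0) (22, 74) (0, 74)]
2. ⊥bis P4·P0 via (15.135,46.57): [(0, 51.1754) (0, 0) (22, 0) (22, 44.4811)]  |A|=1052.221
3. ⊥bis P4·P1 via (7.51,53): [(0.1496, 51.1299) (0, 51.0919) (0, 0) (22, 0) (22, 44.4811)]  |A|=1052.2147
4. ⊥bis P4·P2 via (9.275,50.53): [(4.7487, 49.7304) (0, 48.8916) (0, 0) (22, 0) (22, 44.4811)]  |A|=1046.7984
5. ⊥bis P4·P3 via (8.68,21.66): [(4.7487, 49.7304) (0, 48.8916) (0, 23.6127) (22, 18.6635) (22, 44.4811)]  |A|=581.7606
6. ⊥bis P4·P5 via (14.4,28.485): [(4.7487, 49.7304) (0, 48.8916) (0, 23.6127) (0.1425, 23.5806) (22, 31.0993) (22, 44.4811)]  |A|=445.8526
7. ⊥bis P4·P6 via (13.17,30.005): [(4.7487, 49.7304) (0, 48.8916) (0, 27.0708) (22, 31.9723) (22, 44.4811)]  |A|=397.3246
8. ⊥bis P4·P7 via (14.55,34.105): [(21.3879, 44.6673) (4.7487, 49.7304) (0, 48.8916) (0, 27.0708) (11.6809, 29.6732)]  |A|=327.2923
9. ⊥bis P4·P8 via (11.385,31.775): [(12.9228, 31.5915) (21.3879, 44.6673) (4.7487, 49.7304) (0, 48.8916) (0, 33.1334)]  |A|=278.532
10. ⊥bis P4·P9 via (6.99,45.61): [(12.9228, 31.5915) (21.3879, 44.6673) (11.2678, 47.7467) (0, 42.1186) (0, 33.1334)]  |A|=232.9293
11. canonical 5-gon: [(12.9228, 31.5915) (21.3879, 44.6673) (11.2678, 47.7467) (0, 42.1186) (0, 33.1334)]
12. shoelace: 232.9293

Area of P4's cell: 232.9293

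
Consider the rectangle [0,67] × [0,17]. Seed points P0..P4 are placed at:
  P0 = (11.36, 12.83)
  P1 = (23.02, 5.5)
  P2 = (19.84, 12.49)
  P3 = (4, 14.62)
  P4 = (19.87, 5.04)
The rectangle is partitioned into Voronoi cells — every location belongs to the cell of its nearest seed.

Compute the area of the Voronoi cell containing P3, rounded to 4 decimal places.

1. box [0,67]×[0,17]: [(0, 0) (67, 0) (67, 17) (0, 17)]
2. ⊥bis P3·P0 via (7.68,13.725): [(0, 0) (4.342, 0) (8.4765, 17) (0, 17)]  |A|=108.9572
3. ⊥bis P3·P1 via (13.51,10.06): [(0, 0) (4.342, 0) (8.4765, 17) (0, 17)]  |A|=108.9572
4. ⊥bis P3·P2 via (11.92,13.555): [(0, 0) (4.342, 0) (8.4765, 17) (0, 17)]  |A|=108.9572
5. ⊥bis P3·P4 via (11.935,9.83): [(0, 0) (4.342, 0) (8.4765, 17) (0, 17)]  |A|=108.9572
6. canonical 4-gon: [(0, 0) (4.342, 0) (8.4765, 17) (0, 17)]
7. shoelace: 108.9572

Area of P3's cell: 108.9572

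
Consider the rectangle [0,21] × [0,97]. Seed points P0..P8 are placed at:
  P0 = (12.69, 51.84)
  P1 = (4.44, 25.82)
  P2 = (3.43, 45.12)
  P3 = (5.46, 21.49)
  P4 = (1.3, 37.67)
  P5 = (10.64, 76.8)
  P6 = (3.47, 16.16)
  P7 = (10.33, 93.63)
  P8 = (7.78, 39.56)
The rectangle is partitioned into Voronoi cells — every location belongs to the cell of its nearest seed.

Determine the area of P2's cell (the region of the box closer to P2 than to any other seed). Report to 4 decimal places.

1. box [0,21]×[0,97]: [(0, 0) (21, 0) (21, 97) (0, 97)]
2. ⊥bis P2·P0 via (8.06,48.48): [(0, 59.5865) (0, 0) (21, 0) (21, 30.649)]  |A|=947.4725
3. ⊥bis P2·P1 via (3.935,35.47): [(17.005, 36.154) (0, 59.5865) (0, 35.2641)]  |A|=206.8016
4. ⊥bis P2·P3 via (4.445,33.305): [(17.005, 36.154) (0, 59.5865) (0, 35.2641)]  |A|=206.8016
5. ⊥bis P2·P4 via (2.365,41.395): [(16.0386, 37.4856) (0, 59.5865) (0, 42.0712)]  |A|=140.461
6. ⊥bis P2·P5 via (7.035,60.96): [(16.0386, 37.4856) (0, 59.5865) (0, 42.0712)]  |A|=140.461
7. ⊥bis P2·P6 via (3.45,30.64): [(16.0386, 37.4856) (0, 59.5865) (0, 42.0712)]  |A|=140.461
8. ⊥bis P2·P7 via (6.88,69.375): [(16.0386, 37.4856) (0, 59.5865) (0, 42.0712)]  |A|=140.461
9. ⊥bis P2·P8 via (5.605,42.34): [(3.8533, 40.9695) (10.013, 45.7887) (0, 59.5865) (0, 42.0712)]  |A|=100.3689
10. canonical 4-gon: [(3.8533, 40.9695) (10.013, 45.7887) (0, 59.5865) (0, 42.0712)]
11. shoelace: 100.3689

Area of P2's cell: 100.3689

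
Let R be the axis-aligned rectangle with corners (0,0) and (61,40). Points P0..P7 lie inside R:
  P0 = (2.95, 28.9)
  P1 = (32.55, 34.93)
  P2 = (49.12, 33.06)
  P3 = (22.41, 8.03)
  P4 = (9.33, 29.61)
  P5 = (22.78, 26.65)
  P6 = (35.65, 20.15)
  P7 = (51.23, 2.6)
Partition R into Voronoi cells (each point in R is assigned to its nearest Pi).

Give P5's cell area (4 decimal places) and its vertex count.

1. box [0,61]×[0,40]: [(0, 0) (61, 0) (61, 40) (0, 40)]
2. ⊥bis P5·P0 via (12.865,27.775): [(9.7135, 0) (61, 0) (61, 40) (14.2521, 40)]  |A|=1960.6874
3. ⊥bis P5·P1 via (27.665,30.79): [(9.7135, 0) (53.7593, 0) (19.8596, 40) (14.2521, 40)]  |A|=993.0651
4. ⊥bis P5·P2 via (35.95,29.855): [(9.7135, 0) (43.2154, 0) (38.9681, 17.4528) (19.8596, 40) (14.2521, 40)]  |A|=901.0547
5. ⊥bis P5·P3 via (22.595,17.34): [(11.7056, 17.5564) (39.0753, 17.0125) (38.9681, 17.4528) (19.8596, 40) (14.2521, 40)]  |A|=375.2805
6. ⊥bis P5·P4 via (16.055,28.13): [(13.7192, 17.5164) (39.0753, 17.0125) (38.9681, 17.4528) (19.8596, 40) (18.6673, 40)]  |A|=302.998
7. ⊥bis P5·P6 via (29.215,23.4): [(13.7192, 17.5164) (26.119, 17.27) (30.9749, 26.8845) (19.8596, 40) (18.6673, 40)]  |A|=238.8341
8. ⊥bis P5·P7 via (37.005,14.625): [(13.7192, 17.5164) (26.119, 17.27) (30.9749, 26.8845) (19.8596, 40) (18.6673, 40)]  |A|=238.8341
9. canonical 5-gon: [(13.7192, 17.5164) (26.119, 17.27) (30.9749, 26.8845) (19.8596, 40) (18.6673, 40)]
10. shoelace: 238.8341

Area of P5's cell: 238.8341 (5 vertices)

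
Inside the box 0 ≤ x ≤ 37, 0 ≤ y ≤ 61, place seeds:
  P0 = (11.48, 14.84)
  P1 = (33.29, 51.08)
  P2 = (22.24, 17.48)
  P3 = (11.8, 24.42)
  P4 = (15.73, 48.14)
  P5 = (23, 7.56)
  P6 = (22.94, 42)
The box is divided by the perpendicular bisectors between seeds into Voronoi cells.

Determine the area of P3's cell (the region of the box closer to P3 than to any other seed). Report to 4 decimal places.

Area of P3's cell: 326.4300

1. box [0,37]×[0,61]: [(0, 0) (37, 0) (37, 61) (0, 61)]
2. ⊥bis P3·P0 via (11.64,19.63): [(0, 20.0188) (37, 18.7829) (37, 61) (0, 61)]  |A|=1539.1683
3. ⊥bis P3·P1 via (22.545,37.75): [(0, 55.923) (0, 20.0188) (37, 18.7829) (37, 26.0982)]  |A|=799.5598
4. ⊥bis P3·P2 via (17.02,20.95): [(26.2191, 34.7884) (0, 55.923) (0, 20.0188) (16.0447, 19.4829)]  |A|=596.2005
5. ⊥bis P3·P4 via (13.765,36.28): [(25.8767, 34.2733) (0, 38.5606) (0, 20.0188) (16.0447, 19.4829)]  |A|=361.1892
6. ⊥bis P3·P5 via (17.4,15.99): [(25.8767, 34.2733) (0, 38.5606) (0, 20.0188) (16.0447, 19.4829)]  |A|=361.1892
7. ⊥bis P3·P6 via (17.37,33.21): [(22.8581, 29.7323) (12.0863, 36.5581) (0, 38.5606) (0, 20.0188) (16.0447, 19.4829)]  |A|=326.43
8. canonical 5-gon: [(22.8581, 29.7323) (12.0863, 36.5581) (0, 38.5606) (0, 20.0188) (16.0447, 19.4829)]
9. shoelace: 326.43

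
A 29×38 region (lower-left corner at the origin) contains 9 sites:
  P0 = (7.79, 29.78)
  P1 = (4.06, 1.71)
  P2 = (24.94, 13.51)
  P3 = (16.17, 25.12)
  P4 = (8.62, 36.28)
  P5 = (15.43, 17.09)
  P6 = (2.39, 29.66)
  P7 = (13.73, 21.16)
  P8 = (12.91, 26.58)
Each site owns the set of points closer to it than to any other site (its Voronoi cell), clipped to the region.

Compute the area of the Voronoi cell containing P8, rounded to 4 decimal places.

1. box [0,29]×[0,38]: [(0, 0) (29, 0) (29, 38) (0, 38)]
2. ⊥bis P8·P0 via (10.35,28.18): [(0, 11.62) (0, 0) (29, 0) (29, 38) (16.4875, 38)]  |A|=884.5299
3. ⊥bis P8·P1 via (8.485,14.145): [(2.8348, 16.1556) (29, 6.8447) (29, 38) (16.4875, 38)]  |A|=544.2562
4. ⊥bis P8·P2 via (18.925,20.045): [(2.8348, 16.1556) (11.3913, 13.1108) (29, 29.3183) (29, 38) (16.4875, 38)]  |A|=346.3911
5. ⊥bis P8·P3 via (14.54,25.85): [(2.8348, 16.1556) (9.1861, 13.8955) (19.9814, 38) (16.4875, 38)]  |A|=126.9088
6. ⊥bis P8·P4 via (10.765,31.43): [(12.9987, 32.4179) (2.8348, 16.1556) (9.1861, 13.8955) (18.5887, 34.8902)]  |A|=110.1868
7. ⊥bis P8·P5 via (14.17,21.835): [(12.9987, 32.4179) (4.8351, 19.3562) (12.5491, 21.4046) (18.5887, 34.8902)]  |A|=72.2441
8. ⊥bis P8·P6 via (7.65,28.12): [(12.9987, 32.4179) (5.3036, 20.1058) (5.1052, 19.4279) (12.5491, 21.4046) (18.5887, 34.8902)]  |A|=72.1597
9. ⊥bis P8·P7 via (13.32,23.87): [(12.9987, 32.4179) (7.0648, 22.9236) (13.6775, 23.9241) (18.5887, 34.8902)]  |A|=53.0022
10. canonical 4-gon: [(12.9987, 32.4179) (7.0648, 22.9236) (13.6775, 23.9241) (18.5887, 34.8902)]
11. shoelace: 53.0022

Area of P8's cell: 53.0022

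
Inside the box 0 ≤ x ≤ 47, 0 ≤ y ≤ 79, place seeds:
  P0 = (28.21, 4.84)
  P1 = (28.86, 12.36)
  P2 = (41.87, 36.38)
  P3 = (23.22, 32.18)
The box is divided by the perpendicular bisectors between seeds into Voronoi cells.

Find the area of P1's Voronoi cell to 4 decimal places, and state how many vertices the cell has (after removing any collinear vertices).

Area of P1's cell: 525.5164 (5 vertices)

1. box [0,47]×[0,79]: [(0, 0) (47, 0) (47, 79) (0, 79)]
2. ⊥bis P1·P0 via (28.535,8.6): [(0, 11.0665) (47, 7.004) (47, 79) (0, 79)]  |A|=3288.3453
3. ⊥bis P1·P2 via (35.365,24.37): [(0, 43.5248) (0, 11.0665) (47, 7.004) (47, 18.0681)]  |A|=1022.7791
4. ⊥bis P1·P3 via (26.04,22.27): [(34.695, 24.7329) (0, 14.86) (0, 11.0665) (47, 7.004) (47, 18.0681)]  |A|=525.5164
5. canonical 5-gon: [(34.695, 24.7329) (0, 14.86) (0, 11.0665) (47, 7.004) (47, 18.0681)]
6. shoelace: 525.5164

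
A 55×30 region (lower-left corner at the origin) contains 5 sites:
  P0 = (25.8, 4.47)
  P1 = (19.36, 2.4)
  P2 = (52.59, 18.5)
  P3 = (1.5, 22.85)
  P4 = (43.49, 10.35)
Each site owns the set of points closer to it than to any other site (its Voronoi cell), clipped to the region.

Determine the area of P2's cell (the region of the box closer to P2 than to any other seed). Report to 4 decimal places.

Area of P2's cell: 244.0742

1. box [0,55]×[0,30]: [(0, 0) (55, 0) (55, 30) (0, 30)]
2. ⊥bis P2·P0 via (39.195,11.485): [(45.2097, 0) (55, 0) (55, 30) (29.4986, 30)]  |A|=529.3745
3. ⊥bis P2·P1 via (35.975,10.45): [(45.2097, 0) (55, 0) (55, 30) (29.4986, 30)]  |A|=529.3745
4. ⊥bis P2·P3 via (27.045,20.675): [(45.2097, 0) (55, 0) (55, 30) (29.4986, 30)]  |A|=529.3745
5. ⊥bis P2·P4 via (48.04,14.425): [(55, 6.6537) (55, 30) (34.091, 30)]  |A|=244.0742
6. canonical 3-gon: [(55, 6.6537) (55, 30) (34.091, 30)]
7. shoelace: 244.0742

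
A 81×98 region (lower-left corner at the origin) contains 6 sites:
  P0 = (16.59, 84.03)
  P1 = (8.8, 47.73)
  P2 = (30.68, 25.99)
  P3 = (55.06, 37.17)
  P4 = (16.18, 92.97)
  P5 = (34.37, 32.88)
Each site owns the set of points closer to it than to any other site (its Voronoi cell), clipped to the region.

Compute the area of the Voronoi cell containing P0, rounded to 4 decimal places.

1. box [0,81]×[0,98]: [(0, 0) (81, 0) (81, 98) (0, 98)]
2. ⊥bis P0·P1 via (12.695,65.88): [(0, 68.6044) (81, 51.2217) (81, 98) (0, 98)]  |A|=3085.0444
3. ⊥bis P0·P2 via (23.635,55.01): [(0, 68.6044) (42.2684, 59.5335) (81, 68.9361) (81, 98) (0, 98)]  |A|=2741.9908
4. ⊥bis P0·P3 via (35.825,60.6): [(0, 68.6044) (36.1304, 60.8507) (81, 97.6867) (81, 98) (0, 98)]  |A|=2042.6126
5. ⊥bis P0·P4 via (16.385,88.5): [(0, 87.7486) (0, 68.6044) (36.1304, 60.8507) (72.9708, 91.0951)]  |A|=1387.6783
6. ⊥bis P0·P5 via (25.48,58.455): [(0, 87.7486) (0, 68.6044) (33.8067, 61.3494) (38.8903, 63.1165) (72.9708, 91.0951)]  |A|=1384.3577
7. canonical 5-gon: [(0, 87.7486) (0, 68.6044) (33.8067, 61.3494) (38.8903, 63.1165) (72.9708, 91.0951)]
8. shoelace: 1384.3577

Area of P0's cell: 1384.3577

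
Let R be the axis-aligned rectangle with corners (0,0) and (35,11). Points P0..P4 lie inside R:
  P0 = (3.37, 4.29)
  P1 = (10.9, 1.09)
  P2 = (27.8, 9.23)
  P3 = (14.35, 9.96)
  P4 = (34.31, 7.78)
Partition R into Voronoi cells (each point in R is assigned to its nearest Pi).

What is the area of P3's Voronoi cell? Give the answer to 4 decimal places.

1. box [0,35]×[0,11]: [(0, 0) (35, 0) (35, 11) (0, 11)]
2. ⊥bis P3·P0 via (8.86,7.125): [(12.5393, 0) (35, 0) (35, 11) (6.859, 11)]  |A|=278.3095
3. ⊥bis P3·P1 via (12.625,5.525): [(8.9476, 6.9553) (26.8299, 0) (35, 0) (35, 11) (6.859, 11)]  |A|=228.6118
4. ⊥bis P3·P2 via (21.075,9.595): [(8.9476, 6.9553) (20.684, 2.3905) (21.1513, 11) (6.859, 11)]  |A|=80.4927
5. ⊥bis P3·P4 via (24.33,8.87): [(8.9476, 6.9553) (20.684, 2.3905) (21.1513, 11) (6.859, 11)]  |A|=80.4927
6. canonical 4-gon: [(8.9476, 6.9553) (20.684, 2.3905) (21.1513, 11) (6.859, 11)]
7. shoelace: 80.4927

Area of P3's cell: 80.4927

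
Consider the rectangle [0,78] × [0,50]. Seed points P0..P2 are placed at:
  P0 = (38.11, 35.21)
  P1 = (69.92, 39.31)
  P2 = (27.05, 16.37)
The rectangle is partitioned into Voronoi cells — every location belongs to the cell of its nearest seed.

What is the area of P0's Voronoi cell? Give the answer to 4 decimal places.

1. box [0,78]×[0,50]: [(0, 0) (78, 0) (78, 50) (0, 50)]
2. ⊥bis P0·P1 via (54.015,37.26): [(0, 0) (58.8175, 0) (52.3729, 50) (0, 50)]  |A|=2779.7597
3. ⊥bis P0·P2 via (32.58,25.79): [(0, 44.9161) (57.369, 11.2376) (52.3729, 50) (0, 50)]  |A|=1160.8803
4. canonical 4-gon: [(0, 44.9161) (57.369, 11.2376) (52.3729, 50) (0, 50)]
5. shoelace: 1160.8803

Area of P0's cell: 1160.8803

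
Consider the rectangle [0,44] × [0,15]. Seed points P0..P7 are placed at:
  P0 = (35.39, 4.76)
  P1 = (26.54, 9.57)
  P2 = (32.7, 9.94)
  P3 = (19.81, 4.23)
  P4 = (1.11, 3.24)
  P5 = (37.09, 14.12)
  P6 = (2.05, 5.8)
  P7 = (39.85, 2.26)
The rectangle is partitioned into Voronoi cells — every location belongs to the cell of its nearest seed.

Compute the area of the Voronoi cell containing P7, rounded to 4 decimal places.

1. box [0,44]×[0,15]: [(0, 0) (44, 0) (44, 15) (0, 15)]
2. ⊥bis P7·P0 via (37.62,3.51): [(35.6525, 0) (44, 0) (44, 14.8919)]  |A|=62.1551
3. ⊥bis P7·P1 via (33.195,5.915): [(35.6525, 0) (44, 0) (44, 14.8919)]  |A|=62.1551
4. ⊥bis P7·P2 via (36.275,6.1): [(42.1243, 11.5456) (35.6525, 0) (44, 0) (44, 13.2919)]  |A|=60.6545
5. ⊥bis P7·P3 via (29.83,3.245): [(42.1243, 11.5456) (35.6525, 0) (44, 0) (44, 13.2919)]  |A|=60.6545
6. ⊥bis P7·P4 via (20.48,2.75): [(42.1243, 11.5456) (35.6525, 0) (44, 0) (44, 13.2919)]  |A|=60.6545
7. ⊥bis P7·P5 via (38.47,8.19): [(40.5093, 8.6646) (35.6525, 0) (44, 0) (44, 9.4769)]  |A|=52.7041
8. ⊥bis P7·P6 via (20.95,4.03): [(40.5093, 8.6646) (35.6525, 0) (44, 0) (44, 9.4769)]  |A|=52.7041
9. canonical 4-gon: [(40.5093, 8.6646) (35.6525, 0) (44, 0) (44, 9.4769)]
10. shoelace: 52.7041

Area of P7's cell: 52.7041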